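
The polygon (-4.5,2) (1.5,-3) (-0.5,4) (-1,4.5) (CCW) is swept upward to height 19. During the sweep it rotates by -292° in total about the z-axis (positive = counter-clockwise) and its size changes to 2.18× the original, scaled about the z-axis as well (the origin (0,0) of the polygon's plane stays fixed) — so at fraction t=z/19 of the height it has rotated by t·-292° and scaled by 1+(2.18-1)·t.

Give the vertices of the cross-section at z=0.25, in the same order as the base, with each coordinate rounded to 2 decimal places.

t = z/height = 0.25/19 = 0.0131579
s = 1 + (scale-1)·z/height = 1 + (2.18-1)·0.25/19 = 1.015526
θ = twist·z/height = -292°·0.25/19 = -3.8421° = -0.067057 rad
cos θ = 0.997752, sin θ = -0.067007 (intermediates below are computed at full precision and shown rounded to 5 d.p.)
v1: (-4.5,2) → rotate → (-4.35587,2.29704) → ×s → (-4.42350,2.33270) → (-4.42,2.33)
v2: (1.5,-3) → rotate → (1.29561,-3.09377) → ×s → (1.31572,-3.14180) → (1.32,-3.14)
v3: (-0.5,4) → rotate → (-0.23085,4.02451) → ×s → (-0.23443,4.08700) → (-0.23,4.09)
v4: (-1,4.5) → rotate → (-0.69622,4.55689) → ×s → (-0.70703,4.62765) → (-0.71,4.63)

Cross-section at z=0.25: (-4.42,2.33) (1.32,-3.14) (-0.23,4.09) (-0.71,4.63)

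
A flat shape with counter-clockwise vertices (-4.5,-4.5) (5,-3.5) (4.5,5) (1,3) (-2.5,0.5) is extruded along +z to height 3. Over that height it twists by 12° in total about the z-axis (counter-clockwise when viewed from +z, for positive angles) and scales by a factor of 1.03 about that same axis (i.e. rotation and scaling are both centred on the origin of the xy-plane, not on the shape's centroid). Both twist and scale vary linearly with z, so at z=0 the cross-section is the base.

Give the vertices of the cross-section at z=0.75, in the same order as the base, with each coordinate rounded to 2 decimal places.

t = z/height = 0.75/3 = 0.25
s = 1 + (scale-1)·z/height = 1 + (1.03-1)·0.75/3 = 1.007500
θ = twist·z/height = 12°·0.75/3 = 3.0000° = 0.052360 rad
cos θ = 0.998630, sin θ = 0.052336 (intermediates below are computed at full precision and shown rounded to 5 d.p.)
v1: (-4.5,-4.5) → rotate → (-4.25832,-4.72934) → ×s → (-4.29026,-4.76481) → (-4.29,-4.76)
v2: (5,-3.5) → rotate → (5.17632,-3.23352) → ×s → (5.21515,-3.25778) → (5.22,-3.26)
v3: (4.5,5) → rotate → (4.23215,5.22866) → ×s → (4.26389,5.26787) → (4.26,5.27)
v4: (1,3) → rotate → (0.84162,3.04822) → ×s → (0.84793,3.07109) → (0.85,3.07)
v5: (-2.5,0.5) → rotate → (-2.52274,0.36847) → ×s → (-2.54166,0.37124) → (-2.54,0.37)

Cross-section at z=0.75: (-4.29,-4.76) (5.22,-3.26) (4.26,5.27) (0.85,3.07) (-2.54,0.37)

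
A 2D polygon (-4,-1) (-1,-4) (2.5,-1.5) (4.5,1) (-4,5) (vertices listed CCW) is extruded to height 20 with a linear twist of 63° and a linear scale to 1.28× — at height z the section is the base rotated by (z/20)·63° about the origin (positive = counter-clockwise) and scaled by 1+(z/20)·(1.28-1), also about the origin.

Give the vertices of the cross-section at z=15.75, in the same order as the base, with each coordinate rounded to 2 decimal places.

t = z/height = 15.75/20 = 0.7875
s = 1 + (scale-1)·z/height = 1 + (1.28-1)·15.75/20 = 1.220500
θ = twist·z/height = 63°·15.75/20 = 49.6125° = 0.865901 rad
cos θ = 0.647954, sin θ = 0.761680 (intermediates below are computed at full precision and shown rounded to 5 d.p.)
v1: (-4,-1) → rotate → (-1.83014,-3.69467) → ×s → (-2.23368,-4.50935) → (-2.23,-4.51)
v2: (-1,-4) → rotate → (2.39877,-3.35349) → ×s → (2.92769,-4.09294) → (2.93,-4.09)
v3: (2.5,-1.5) → rotate → (2.76240,0.93227) → ×s → (3.37151,1.13783) → (3.37,1.14)
v4: (4.5,1) → rotate → (2.15411,4.07551) → ×s → (2.62909,4.97416) → (2.63,4.97)
v5: (-4,5) → rotate → (-6.40021,0.19305) → ×s → (-7.81146,0.23562) → (-7.81,0.24)

Cross-section at z=15.75: (-2.23,-4.51) (2.93,-4.09) (3.37,1.14) (2.63,4.97) (-7.81,0.24)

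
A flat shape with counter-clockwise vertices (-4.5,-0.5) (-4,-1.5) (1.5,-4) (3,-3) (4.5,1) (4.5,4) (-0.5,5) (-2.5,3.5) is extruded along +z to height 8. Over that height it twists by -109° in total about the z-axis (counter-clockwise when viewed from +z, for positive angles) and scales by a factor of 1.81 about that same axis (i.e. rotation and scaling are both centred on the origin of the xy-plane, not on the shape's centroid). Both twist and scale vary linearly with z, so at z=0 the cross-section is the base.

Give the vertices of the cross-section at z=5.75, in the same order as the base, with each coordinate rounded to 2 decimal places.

Cross-section at z=5.75: (-2.21,6.81) (-3.60,5.72) (-5.72,-3.60) (-3.69,-5.61) (2.99,-6.65) (7.64,-5.69) (7.59,2.37) (4.62,4.99)

t = z/height = 5.75/8 = 0.71875
s = 1 + (scale-1)·z/height = 1 + (1.81-1)·5.75/8 = 1.582188
θ = twist·z/height = -109°·5.75/8 = -78.3438° = -1.367356 rad
cos θ = 0.202040, sin θ = -0.979377 (intermediates below are computed at full precision and shown rounded to 5 d.p.)
v1: (-4.5,-0.5) → rotate → (-1.39887,4.30618) → ×s → (-2.21327,6.81318) → (-2.21,6.81)
v2: (-4,-1.5) → rotate → (-2.27722,3.61445) → ×s → (-3.60300,5.71874) → (-3.60,5.72)
v3: (1.5,-4) → rotate → (-3.61445,-2.27722) → ×s → (-5.71874,-3.60300) → (-5.72,-3.60)
v4: (3,-3) → rotate → (-2.33201,-3.54425) → ×s → (-3.68968,-5.60767) → (-3.69,-5.61)
v5: (4.5,1) → rotate → (1.88856,-4.20516) → ×s → (2.98805,-6.65335) → (2.99,-6.65)
v6: (4.5,4) → rotate → (4.82669,-3.59904) → ×s → (7.63672,-5.69436) → (7.64,-5.69)
v7: (-0.5,5) → rotate → (4.79587,1.49989) → ×s → (7.58796,2.37310) → (7.59,2.37)
v8: (-2.5,3.5) → rotate → (2.92272,3.15558) → ×s → (4.62429,4.99272) → (4.62,4.99)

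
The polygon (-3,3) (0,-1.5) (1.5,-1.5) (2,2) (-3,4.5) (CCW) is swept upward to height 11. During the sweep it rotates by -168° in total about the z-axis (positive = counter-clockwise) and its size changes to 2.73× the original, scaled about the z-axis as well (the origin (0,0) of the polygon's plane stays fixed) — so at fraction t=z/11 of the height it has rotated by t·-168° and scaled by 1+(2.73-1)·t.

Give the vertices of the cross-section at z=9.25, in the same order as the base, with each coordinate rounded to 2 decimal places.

t = z/height = 9.25/11 = 0.840909
s = 1 + (scale-1)·z/height = 1 + (2.73-1)·9.25/11 = 2.454773
θ = twist·z/height = -168°·9.25/11 = -141.2727° = -2.465674 rad
cos θ = -0.780133, sin θ = -0.625614 (intermediates below are computed at full precision and shown rounded to 5 d.p.)
v1: (-3,3) → rotate → (4.21724,-0.46356) → ×s → (10.35237,-1.13792) → (10.35,-1.14)
v2: (0,-1.5) → rotate → (-0.93842,1.17020) → ×s → (-2.30361,2.87257) → (-2.30,2.87)
v3: (1.5,-1.5) → rotate → (-2.10862,0.23178) → ×s → (-5.17618,0.56896) → (-5.18,0.57)
v4: (2,2) → rotate → (-0.30904,-2.81149) → ×s → (-0.75862,-6.90158) → (-0.76,-6.90)
v5: (-3,4.5) → rotate → (5.15566,-1.63375) → ×s → (12.65598,-4.01050) → (12.66,-4.01)

Cross-section at z=9.25: (10.35,-1.14) (-2.30,2.87) (-5.18,0.57) (-0.76,-6.90) (12.66,-4.01)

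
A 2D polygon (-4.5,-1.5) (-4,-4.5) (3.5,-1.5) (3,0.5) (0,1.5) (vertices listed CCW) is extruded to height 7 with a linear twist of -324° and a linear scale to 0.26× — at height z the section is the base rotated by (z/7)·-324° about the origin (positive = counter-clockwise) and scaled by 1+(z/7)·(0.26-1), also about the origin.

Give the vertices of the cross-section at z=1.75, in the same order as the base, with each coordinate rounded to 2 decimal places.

t = z/height = 1.75/7 = 0.25
s = 1 + (scale-1)·z/height = 1 + (0.26-1)·1.75/7 = 0.815000
θ = twist·z/height = -324°·1.75/7 = -81.0000° = -1.413717 rad
cos θ = 0.156434, sin θ = -0.987688 (intermediates below are computed at full precision and shown rounded to 5 d.p.)
v1: (-4.5,-1.5) → rotate → (-2.18549,4.20995) → ×s → (-1.78117,3.43111) → (-1.78,3.43)
v2: (-4,-4.5) → rotate → (-5.07034,3.24680) → ×s → (-4.13232,2.64614) → (-4.13,2.65)
v3: (3.5,-1.5) → rotate → (-0.93401,-3.69156) → ×s → (-0.76122,-3.00862) → (-0.76,-3.01)
v4: (3,0.5) → rotate → (0.96315,-2.88485) → ×s → (0.78497,-2.35115) → (0.78,-2.35)
v5: (0,1.5) → rotate → (1.48153,0.23465) → ×s → (1.20745,0.19124) → (1.21,0.19)

Cross-section at z=1.75: (-1.78,3.43) (-4.13,2.65) (-0.76,-3.01) (0.78,-2.35) (1.21,0.19)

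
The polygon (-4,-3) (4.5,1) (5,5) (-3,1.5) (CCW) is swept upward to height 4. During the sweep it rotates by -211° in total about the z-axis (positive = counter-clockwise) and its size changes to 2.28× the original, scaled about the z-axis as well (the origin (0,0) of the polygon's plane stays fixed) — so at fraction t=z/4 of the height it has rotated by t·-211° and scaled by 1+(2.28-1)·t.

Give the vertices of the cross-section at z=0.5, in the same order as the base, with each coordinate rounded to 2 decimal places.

t = z/height = 0.5/4 = 0.125
s = 1 + (scale-1)·z/height = 1 + (2.28-1)·0.5/4 = 1.160000
θ = twist·z/height = -211°·0.5/4 = -26.3750° = -0.460331 rad
cos θ = 0.895906, sin θ = -0.444244 (intermediates below are computed at full precision and shown rounded to 5 d.p.)
v1: (-4,-3) → rotate → (-4.91636,-0.91074) → ×s → (-5.70297,-1.05646) → (-5.70,-1.06)
v2: (4.5,1) → rotate → (4.47582,-1.10319) → ×s → (5.19195,-1.27970) → (5.19,-1.28)
v3: (5,5) → rotate → (6.70075,2.25831) → ×s → (7.77287,2.61964) → (7.77,2.62)
v4: (-3,1.5) → rotate → (-2.02135,2.67659) → ×s → (-2.34477,3.10485) → (-2.34,3.10)

Cross-section at z=0.5: (-5.70,-1.06) (5.19,-1.28) (7.77,2.62) (-2.34,3.10)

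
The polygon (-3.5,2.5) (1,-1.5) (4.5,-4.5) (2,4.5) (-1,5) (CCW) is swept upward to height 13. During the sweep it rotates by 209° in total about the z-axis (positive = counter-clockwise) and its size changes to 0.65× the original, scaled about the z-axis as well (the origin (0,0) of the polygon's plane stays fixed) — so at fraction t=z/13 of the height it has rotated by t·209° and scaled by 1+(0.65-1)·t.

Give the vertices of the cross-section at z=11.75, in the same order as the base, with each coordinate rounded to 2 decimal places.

Cross-section at z=11.75: (2.63,-1.32) (-0.83,0.91) (-3.52,2.56) (-0.87,-3.25) (1.20,-3.27)

t = z/height = 11.75/13 = 0.903846
s = 1 + (scale-1)·z/height = 1 + (0.65-1)·11.75/13 = 0.683654
θ = twist·z/height = 209°·11.75/13 = 188.9038° = 3.296994 rad
cos θ = -0.987949, sin θ = -0.154777 (intermediates below are computed at full precision and shown rounded to 5 d.p.)
v1: (-3.5,2.5) → rotate → (3.84476,-1.92816) → ×s → (2.62849,-1.31819) → (2.63,-1.32)
v2: (1,-1.5) → rotate → (-1.22011,1.32715) → ×s → (-0.83414,0.90731) → (-0.83,0.91)
v3: (4.5,-4.5) → rotate → (-5.14227,3.74928) → ×s → (-3.51553,2.56321) → (-3.52,2.56)
v4: (2,4.5) → rotate → (-1.27940,-4.75533) → ×s → (-0.87467,-3.25100) → (-0.87,-3.25)
v5: (-1,5) → rotate → (1.76183,-4.78497) → ×s → (1.20448,-3.27126) → (1.20,-3.27)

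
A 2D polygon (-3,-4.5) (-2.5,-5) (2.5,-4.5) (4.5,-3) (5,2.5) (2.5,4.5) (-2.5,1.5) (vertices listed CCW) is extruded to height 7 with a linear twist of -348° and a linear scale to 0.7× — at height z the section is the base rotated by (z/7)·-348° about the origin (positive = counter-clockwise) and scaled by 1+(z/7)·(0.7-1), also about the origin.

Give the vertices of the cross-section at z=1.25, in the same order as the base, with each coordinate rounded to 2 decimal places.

Cross-section at z=1.25: (-5.09,0.52) (-5.29,-0.12) (-2.66,-4.08) (-0.52,-5.09) (4.30,-3.08) (4.87,-0.10) (0.15,2.76)

t = z/height = 1.25/7 = 0.178571
s = 1 + (scale-1)·z/height = 1 + (0.7-1)·1.25/7 = 0.946429
θ = twist·z/height = -348°·1.25/7 = -62.1429° = -1.084597 rad
cos θ = 0.467269, sin θ = -0.884115 (intermediates below are computed at full precision and shown rounded to 5 d.p.)
v1: (-3,-4.5) → rotate → (-5.38033,0.54964) → ×s → (-5.09209,0.52019) → (-5.09,0.52)
v2: (-2.5,-5) → rotate → (-5.58875,-0.12605) → ×s → (-5.28935,-0.11930) → (-5.29,-0.12)
v3: (2.5,-4.5) → rotate → (-2.81035,-4.31300) → ×s → (-2.65979,-4.08194) → (-2.66,-4.08)
v4: (4.5,-3) → rotate → (-0.54964,-5.38033) → ×s → (-0.52019,-5.09209) → (-0.52,-5.09)
v5: (5,2.5) → rotate → (4.54663,-3.25241) → ×s → (4.30306,-3.07817) → (4.30,-3.08)
v6: (2.5,4.5) → rotate → (5.14669,-0.10758) → ×s → (4.87098,-0.10182) → (4.87,-0.10)
v7: (-2.5,1.5) → rotate → (0.15800,2.91119) → ×s → (0.14954,2.75523) → (0.15,2.76)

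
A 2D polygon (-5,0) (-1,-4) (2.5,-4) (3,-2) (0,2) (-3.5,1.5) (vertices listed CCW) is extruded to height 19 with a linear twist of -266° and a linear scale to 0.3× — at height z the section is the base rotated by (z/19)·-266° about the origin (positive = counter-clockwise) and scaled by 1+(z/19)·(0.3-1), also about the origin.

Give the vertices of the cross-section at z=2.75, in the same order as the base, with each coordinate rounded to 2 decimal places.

t = z/height = 2.75/19 = 0.144737
s = 1 + (scale-1)·z/height = 1 + (0.3-1)·2.75/19 = 0.898684
θ = twist·z/height = -266°·2.75/19 = -38.5000° = -0.671952 rad
cos θ = 0.782608, sin θ = -0.622515 (intermediates below are computed at full precision and shown rounded to 5 d.p.)
v1: (-5,0) → rotate → (-3.91304,3.11257) → ×s → (-3.51659,2.79722) → (-3.52,2.80)
v2: (-1,-4) → rotate → (-3.27267,-2.50792) → ×s → (-2.94109,-2.25383) → (-2.94,-2.25)
v3: (2.5,-4) → rotate → (-0.53354,-4.68672) → ×s → (-0.47948,-4.21188) → (-0.48,-4.21)
v4: (3,-2) → rotate → (1.10280,-3.43276) → ×s → (0.99106,-3.08497) → (0.99,-3.08)
v5: (0,2) → rotate → (1.24503,1.56522) → ×s → (1.11889,1.40664) → (1.12,1.41)
v6: (-3.5,1.5) → rotate → (-1.80536,3.35271) → ×s → (-1.62245,3.01303) → (-1.62,3.01)

Cross-section at z=2.75: (-3.52,2.80) (-2.94,-2.25) (-0.48,-4.21) (0.99,-3.08) (1.12,1.41) (-1.62,3.01)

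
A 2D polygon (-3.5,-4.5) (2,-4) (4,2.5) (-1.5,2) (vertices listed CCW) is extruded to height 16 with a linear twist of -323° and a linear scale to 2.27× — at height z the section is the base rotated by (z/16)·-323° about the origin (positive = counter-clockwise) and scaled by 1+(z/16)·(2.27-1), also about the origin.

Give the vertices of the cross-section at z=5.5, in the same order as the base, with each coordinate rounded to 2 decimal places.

t = z/height = 5.5/16 = 0.34375
s = 1 + (scale-1)·z/height = 1 + (2.27-1)·5.5/16 = 1.436563
θ = twist·z/height = -323°·5.5/16 = -111.0313° = -1.937861 rad
cos θ = -0.358877, sin θ = -0.933385 (intermediates below are computed at full precision and shown rounded to 5 d.p.)
v1: (-3.5,-4.5) → rotate → (-2.94416,4.88179) → ×s → (-4.22947,7.01300) → (-4.23,7.01)
v2: (2,-4) → rotate → (-4.45129,-0.43126) → ×s → (-6.39456,-0.61953) → (-6.39,-0.62)
v3: (4,2.5) → rotate → (0.89795,-4.63073) → ×s → (1.28997,-6.65234) → (1.29,-6.65)
v4: (-1.5,2) → rotate → (2.40509,0.68232) → ×s → (3.45506,0.98020) → (3.46,0.98)

Cross-section at z=5.5: (-4.23,7.01) (-6.39,-0.62) (1.29,-6.65) (3.46,0.98)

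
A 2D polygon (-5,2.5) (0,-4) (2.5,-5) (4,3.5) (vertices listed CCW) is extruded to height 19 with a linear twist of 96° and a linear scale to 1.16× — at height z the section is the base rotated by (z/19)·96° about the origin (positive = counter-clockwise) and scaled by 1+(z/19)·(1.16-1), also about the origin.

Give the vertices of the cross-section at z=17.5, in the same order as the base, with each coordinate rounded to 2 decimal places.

Cross-section at z=17.5: (-3.03,-5.66) (4.59,-0.13) (5.81,2.71) (-3.89,4.70)

t = z/height = 17.5/19 = 0.921053
s = 1 + (scale-1)·z/height = 1 + (1.16-1)·17.5/19 = 1.147368
θ = twist·z/height = 96°·17.5/19 = 88.4211° = 1.543238 rad
cos θ = 0.027554, sin θ = 0.999620 (intermediates below are computed at full precision and shown rounded to 5 d.p.)
v1: (-5,2.5) → rotate → (-2.63682,-4.92922) → ×s → (-3.02541,-5.65563) → (-3.03,-5.66)
v2: (0,-4) → rotate → (3.99848,-0.11022) → ×s → (4.58773,-0.12646) → (4.59,-0.13)
v3: (2.5,-5) → rotate → (5.06699,2.36128) → ×s → (5.81370,2.70926) → (5.81,2.71)
v4: (4,3.5) → rotate → (-3.38845,4.09492) → ×s → (-3.88780,4.69838) → (-3.89,4.70)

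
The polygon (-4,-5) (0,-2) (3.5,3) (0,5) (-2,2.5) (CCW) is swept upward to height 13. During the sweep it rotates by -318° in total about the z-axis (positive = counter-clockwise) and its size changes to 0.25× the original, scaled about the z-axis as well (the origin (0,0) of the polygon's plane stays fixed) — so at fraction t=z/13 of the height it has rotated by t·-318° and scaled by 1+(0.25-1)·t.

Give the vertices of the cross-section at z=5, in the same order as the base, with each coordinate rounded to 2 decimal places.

Cross-section at z=5: (-1.49,4.31) (-1.20,0.76) (0.47,-3.25) (3.01,-1.90) (2.26,0.25)

t = z/height = 5/13 = 0.384615
s = 1 + (scale-1)·z/height = 1 + (0.25-1)·5/13 = 0.711538
θ = twist·z/height = -318°·5/13 = -122.3077° = -2.134672 rad
cos θ = -0.534466, sin θ = -0.845190 (intermediates below are computed at full precision and shown rounded to 5 d.p.)
v1: (-4,-5) → rotate → (-2.08809,6.05309) → ×s → (-1.48575,4.30701) → (-1.49,4.31)
v2: (0,-2) → rotate → (-1.69038,1.06893) → ×s → (-1.20277,0.76059) → (-1.20,0.76)
v3: (3.5,3) → rotate → (0.66494,-4.56156) → ×s → (0.47313,-3.24573) → (0.47,-3.25)
v4: (0,5) → rotate → (4.22595,-2.67233) → ×s → (3.00693,-1.90146) → (3.01,-1.90)
v5: (-2,2.5) → rotate → (3.18191,0.35422) → ×s → (2.26405,0.25204) → (2.26,0.25)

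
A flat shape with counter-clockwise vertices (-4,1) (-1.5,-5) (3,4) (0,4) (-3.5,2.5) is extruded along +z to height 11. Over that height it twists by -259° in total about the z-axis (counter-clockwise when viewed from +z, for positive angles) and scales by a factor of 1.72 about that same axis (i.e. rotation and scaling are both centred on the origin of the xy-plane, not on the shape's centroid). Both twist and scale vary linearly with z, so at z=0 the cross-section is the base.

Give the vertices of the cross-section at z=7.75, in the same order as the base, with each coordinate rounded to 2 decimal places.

Cross-section at z=7.75: (5.96,-1.77) (2.58,7.43) (-4.78,-5.83) (-0.26,-6.02) (5.11,-3.99)

t = z/height = 7.75/11 = 0.704545
s = 1 + (scale-1)·z/height = 1 + (1.72-1)·7.75/11 = 1.507273
θ = twist·z/height = -259°·7.75/11 = -182.4773° = -3.184829 rad
cos θ = -0.999065, sin θ = 0.043223 (intermediates below are computed at full precision and shown rounded to 5 d.p.)
v1: (-4,1) → rotate → (3.95304,-1.17196) → ×s → (5.95831,-1.76646) → (5.96,-1.77)
v2: (-1.5,-5) → rotate → (1.71471,4.93049) → ×s → (2.58454,7.43160) → (2.58,7.43)
v3: (3,4) → rotate → (-3.17009,-3.86659) → ×s → (-4.77819,-5.82801) → (-4.78,-5.83)
v4: (0,4) → rotate → (-0.17289,-3.99626) → ×s → (-0.26060,-6.02346) → (-0.26,-6.02)
v5: (-3.5,2.5) → rotate → (3.38867,-2.64894) → ×s → (5.10765,-3.99268) → (5.11,-3.99)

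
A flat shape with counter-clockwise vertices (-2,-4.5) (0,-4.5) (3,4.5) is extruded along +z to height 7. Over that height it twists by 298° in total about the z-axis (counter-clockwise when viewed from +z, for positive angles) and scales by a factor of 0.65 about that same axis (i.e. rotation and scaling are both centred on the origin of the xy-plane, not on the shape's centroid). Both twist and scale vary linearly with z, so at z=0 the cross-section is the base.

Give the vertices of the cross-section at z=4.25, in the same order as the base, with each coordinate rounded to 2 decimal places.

Cross-section at z=4.25: (1.52,3.57) (-0.06,3.54) (-2.30,-3.58)

t = z/height = 4.25/7 = 0.607143
s = 1 + (scale-1)·z/height = 1 + (0.65-1)·4.25/7 = 0.787500
θ = twist·z/height = 298°·4.25/7 = 180.9286° = 3.157799 rad
cos θ = -0.999869, sin θ = -0.016206 (intermediates below are computed at full precision and shown rounded to 5 d.p.)
v1: (-2,-4.5) → rotate → (1.92681,4.53182) → ×s → (1.51736,3.56881) → (1.52,3.57)
v2: (0,-4.5) → rotate → (-0.07293,4.49941) → ×s → (-0.05743,3.54328) → (-0.06,3.54)
v3: (3,4.5) → rotate → (-2.92668,-4.54803) → ×s → (-2.30476,-3.58157) → (-2.30,-3.58)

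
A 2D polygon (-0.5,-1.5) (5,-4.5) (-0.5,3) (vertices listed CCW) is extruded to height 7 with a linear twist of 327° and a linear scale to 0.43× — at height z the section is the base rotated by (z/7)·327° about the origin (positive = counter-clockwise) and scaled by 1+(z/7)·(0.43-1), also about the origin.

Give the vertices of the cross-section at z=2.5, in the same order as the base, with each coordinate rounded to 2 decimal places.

t = z/height = 2.5/7 = 0.357143
s = 1 + (scale-1)·z/height = 1 + (0.43-1)·2.5/7 = 0.796429
θ = twist·z/height = 327°·2.5/7 = 116.7857° = 2.038295 rad
cos θ = -0.450655, sin θ = 0.892698 (intermediates below are computed at full precision and shown rounded to 5 d.p.)
v1: (-0.5,-1.5) → rotate → (1.56437,0.22963) → ×s → (1.24591,0.18289) → (1.25,0.18)
v2: (5,-4.5) → rotate → (1.76387,6.49144) → ×s → (1.40479,5.16997) → (1.40,5.17)
v3: (-0.5,3) → rotate → (-2.45277,-1.79831) → ×s → (-1.95345,-1.43223) → (-1.95,-1.43)

Cross-section at z=2.5: (1.25,0.18) (1.40,5.17) (-1.95,-1.43)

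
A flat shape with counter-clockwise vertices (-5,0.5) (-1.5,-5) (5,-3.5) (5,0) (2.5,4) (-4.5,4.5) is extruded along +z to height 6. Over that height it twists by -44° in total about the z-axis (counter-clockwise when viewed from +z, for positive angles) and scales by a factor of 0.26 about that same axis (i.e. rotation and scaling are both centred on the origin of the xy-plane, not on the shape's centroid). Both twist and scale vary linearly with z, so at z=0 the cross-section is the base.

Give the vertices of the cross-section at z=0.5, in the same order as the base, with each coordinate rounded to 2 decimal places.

Cross-section at z=0.5: (-4.65,0.77) (-1.70,-4.59) (4.47,-3.58) (4.68,-0.30) (2.58,3.60) (-3.94,4.48)

t = z/height = 0.5/6 = 0.0833333
s = 1 + (scale-1)·z/height = 1 + (0.26-1)·0.5/6 = 0.938333
θ = twist·z/height = -44°·0.5/6 = -3.6667° = -0.063995 rad
cos θ = 0.997953, sin θ = -0.063952 (intermediates below are computed at full precision and shown rounded to 5 d.p.)
v1: (-5,0.5) → rotate → (-4.95779,0.81874) → ×s → (-4.65206,0.76825) → (-4.65,0.77)
v2: (-1.5,-5) → rotate → (-1.81669,-4.89384) → ×s → (-1.70466,-4.59205) → (-1.70,-4.59)
v3: (5,-3.5) → rotate → (4.76593,-3.81259) → ×s → (4.47203,-3.57748) → (4.47,-3.58)
v4: (5,0) → rotate → (4.98976,-0.31976) → ×s → (4.68206,-0.30004) → (4.68,-0.30)
v5: (2.5,4) → rotate → (2.75069,3.83193) → ×s → (2.58106,3.59563) → (2.58,3.60)
v6: (-4.5,4.5) → rotate → (-4.20301,4.77857) → ×s → (-3.94382,4.48389) → (-3.94,4.48)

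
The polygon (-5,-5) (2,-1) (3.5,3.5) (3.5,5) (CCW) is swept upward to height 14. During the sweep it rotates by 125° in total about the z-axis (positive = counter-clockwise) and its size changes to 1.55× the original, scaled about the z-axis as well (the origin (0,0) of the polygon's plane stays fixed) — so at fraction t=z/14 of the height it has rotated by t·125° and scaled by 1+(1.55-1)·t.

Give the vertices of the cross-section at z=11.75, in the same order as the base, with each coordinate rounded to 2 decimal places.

Cross-section at z=11.75: (8.94,-5.18) (0.66,3.20) (-6.26,3.63) (-8.38,3.06)

t = z/height = 11.75/14 = 0.839286
s = 1 + (scale-1)·z/height = 1 + (1.55-1)·11.75/14 = 1.461607
θ = twist·z/height = 125°·11.75/14 = 104.9107° = 1.831037 rad
cos θ = -0.257314, sin θ = 0.966328 (intermediates below are computed at full precision and shown rounded to 5 d.p.)
v1: (-5,-5) → rotate → (6.11821,-3.54507) → ×s → (8.94242,-5.18150) → (8.94,-5.18)
v2: (2,-1) → rotate → (0.45170,2.18997) → ×s → (0.66021,3.20088) → (0.66,3.20)
v3: (3.5,3.5) → rotate → (-4.28275,2.48155) → ×s → (-6.25969,3.62705) → (-6.26,3.63)
v4: (3.5,5) → rotate → (-5.73224,2.09558) → ×s → (-8.37828,3.06292) → (-8.38,3.06)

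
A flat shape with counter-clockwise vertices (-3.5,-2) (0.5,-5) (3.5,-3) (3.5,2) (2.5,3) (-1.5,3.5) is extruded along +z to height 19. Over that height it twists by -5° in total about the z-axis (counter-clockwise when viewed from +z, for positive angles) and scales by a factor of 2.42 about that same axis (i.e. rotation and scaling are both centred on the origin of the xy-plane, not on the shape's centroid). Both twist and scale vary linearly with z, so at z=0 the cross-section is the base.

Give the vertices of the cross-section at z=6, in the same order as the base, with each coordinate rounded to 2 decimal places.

Cross-section at z=6: (-5.15,-2.76) (0.52,-7.26) (4.95,-4.48) (5.15,2.76) (3.74,4.24) (-2.03,5.13)

t = z/height = 6/19 = 0.315789
s = 1 + (scale-1)·z/height = 1 + (2.42-1)·6/19 = 1.448421
θ = twist·z/height = -5°·6/19 = -1.5789° = -0.027558 rad
cos θ = 0.999620, sin θ = -0.027554 (intermediates below are computed at full precision and shown rounded to 5 d.p.)
v1: (-3.5,-2) → rotate → (-3.55378,-1.90280) → ×s → (-5.14737,-2.75606) → (-5.15,-2.76)
v2: (0.5,-5) → rotate → (0.36204,-5.01188) → ×s → (0.52438,-7.25931) → (0.52,-7.26)
v3: (3.5,-3) → rotate → (3.41601,-3.09530) → ×s → (4.94782,-4.48330) → (4.95,-4.48)
v4: (3.5,2) → rotate → (3.55378,1.90280) → ×s → (5.14737,2.75606) → (5.15,2.76)
v5: (2.5,3) → rotate → (2.58171,2.92998) → ×s → (3.73941,4.24384) → (3.74,4.24)
v6: (-1.5,3.5) → rotate → (-1.40299,3.54000) → ×s → (-2.03212,5.12741) → (-2.03,5.13)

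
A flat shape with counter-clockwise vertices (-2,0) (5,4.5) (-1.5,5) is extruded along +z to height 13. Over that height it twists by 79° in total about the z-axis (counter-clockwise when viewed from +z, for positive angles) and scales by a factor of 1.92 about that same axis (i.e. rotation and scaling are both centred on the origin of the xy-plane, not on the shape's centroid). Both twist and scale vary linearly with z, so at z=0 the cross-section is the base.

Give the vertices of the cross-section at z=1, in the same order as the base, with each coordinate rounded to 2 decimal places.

t = z/height = 1/13 = 0.0769231
s = 1 + (scale-1)·z/height = 1 + (1.92-1)·1/13 = 1.070769
θ = twist·z/height = 79°·1/13 = 6.0769° = 0.106062 rad
cos θ = 0.994381, sin θ = 0.105864 (intermediates below are computed at full precision and shown rounded to 5 d.p.)
v1: (-2,0) → rotate → (-1.98876,-0.21173) → ×s → (-2.12950,-0.22671) → (-2.13,-0.23)
v2: (5,4.5) → rotate → (4.49552,5.00403) → ×s → (4.81366,5.35816) → (4.81,5.36)
v3: (-1.5,5) → rotate → (-2.02089,4.81311) → ×s → (-2.16391,5.15373) → (-2.16,5.15)

Cross-section at z=1: (-2.13,-0.23) (4.81,5.36) (-2.16,5.15)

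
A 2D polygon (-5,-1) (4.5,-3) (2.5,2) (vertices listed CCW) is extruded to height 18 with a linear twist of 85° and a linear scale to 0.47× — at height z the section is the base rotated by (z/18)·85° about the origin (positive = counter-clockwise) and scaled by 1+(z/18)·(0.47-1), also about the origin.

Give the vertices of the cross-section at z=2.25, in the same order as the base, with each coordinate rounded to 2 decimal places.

t = z/height = 2.25/18 = 0.125
s = 1 + (scale-1)·z/height = 1 + (0.47-1)·2.25/18 = 0.933750
θ = twist·z/height = 85°·2.25/18 = 10.6250° = 0.185441 rad
cos θ = 0.982855, sin θ = 0.184380 (intermediates below are computed at full precision and shown rounded to 5 d.p.)
v1: (-5,-1) → rotate → (-4.72989,-1.90476) → ×s → (-4.41654,-1.77857) → (-4.42,-1.78)
v2: (4.5,-3) → rotate → (4.97599,-2.11885) → ×s → (4.64633,-1.97848) → (4.65,-1.98)
v3: (2.5,2) → rotate → (2.08838,2.42666) → ×s → (1.95002,2.26589) → (1.95,2.27)

Cross-section at z=2.25: (-4.42,-1.78) (4.65,-1.98) (1.95,2.27)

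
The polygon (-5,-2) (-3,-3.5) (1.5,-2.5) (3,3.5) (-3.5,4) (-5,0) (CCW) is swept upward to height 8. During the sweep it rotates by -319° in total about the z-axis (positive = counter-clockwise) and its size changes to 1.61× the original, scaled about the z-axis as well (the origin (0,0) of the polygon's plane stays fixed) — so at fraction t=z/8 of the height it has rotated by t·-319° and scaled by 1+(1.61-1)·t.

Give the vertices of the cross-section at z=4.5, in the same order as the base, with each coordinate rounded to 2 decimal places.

t = z/height = 4.5/8 = 0.5625
s = 1 + (scale-1)·z/height = 1 + (1.61-1)·4.5/8 = 1.343125
θ = twist·z/height = -319°·4.5/8 = -179.4375° = -3.131775 rad
cos θ = -0.999952, sin θ = -0.009817 (intermediates below are computed at full precision and shown rounded to 5 d.p.)
v1: (-5,-2) → rotate → (4.98012,2.04899) → ×s → (6.68893,2.75205) → (6.69,2.75)
v2: (-3,-3.5) → rotate → (2.96549,3.52928) → ×s → (3.98303,4.74027) → (3.98,4.74)
v3: (1.5,-2.5) → rotate → (-1.52447,2.48515) → ×s → (-2.04756,3.33787) → (-2.05,3.34)
v4: (3,3.5) → rotate → (-2.96549,-3.52928) → ×s → (-3.98303,-4.74027) → (-3.98,-4.74)
v5: (-3.5,4) → rotate → (3.53910,-3.96545) → ×s → (4.75345,-5.32609) → (4.75,-5.33)
v6: (-5,0) → rotate → (4.99976,0.04909) → ×s → (6.71530,0.06593) → (6.72,0.07)

Cross-section at z=4.5: (6.69,2.75) (3.98,4.74) (-2.05,3.34) (-3.98,-4.74) (4.75,-5.33) (6.72,0.07)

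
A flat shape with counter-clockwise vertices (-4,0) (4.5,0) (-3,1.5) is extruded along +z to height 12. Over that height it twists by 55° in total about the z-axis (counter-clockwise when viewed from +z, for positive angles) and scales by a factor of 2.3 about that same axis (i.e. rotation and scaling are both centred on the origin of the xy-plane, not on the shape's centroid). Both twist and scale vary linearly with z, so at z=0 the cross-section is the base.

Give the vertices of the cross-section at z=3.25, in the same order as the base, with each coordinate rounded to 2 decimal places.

t = z/height = 3.25/12 = 0.270833
s = 1 + (scale-1)·z/height = 1 + (2.3-1)·3.25/12 = 1.352083
θ = twist·z/height = 55°·3.25/12 = 14.8958° = 0.259981 rad
cos θ = 0.966395, sin θ = 0.257063 (intermediates below are computed at full precision and shown rounded to 5 d.p.)
v1: (-4,0) → rotate → (-3.86558,-1.02825) → ×s → (-5.22659,-1.39028) → (-5.23,-1.39)
v2: (4.5,0) → rotate → (4.34878,1.15678) → ×s → (5.87991,1.56406) → (5.88,1.56)
v3: (-3,1.5) → rotate → (-3.28478,0.67840) → ×s → (-4.44129,0.91726) → (-4.44,0.92)

Cross-section at z=3.25: (-5.23,-1.39) (5.88,1.56) (-4.44,0.92)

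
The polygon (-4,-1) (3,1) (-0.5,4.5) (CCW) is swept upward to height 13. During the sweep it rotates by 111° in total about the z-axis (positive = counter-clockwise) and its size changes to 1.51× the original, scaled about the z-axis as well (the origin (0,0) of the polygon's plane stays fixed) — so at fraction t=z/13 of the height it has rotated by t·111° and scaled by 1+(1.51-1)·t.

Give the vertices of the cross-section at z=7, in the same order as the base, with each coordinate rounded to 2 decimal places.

t = z/height = 7/13 = 0.538462
s = 1 + (scale-1)·z/height = 1 + (1.51-1)·7/13 = 1.274615
θ = twist·z/height = 111°·7/13 = 59.7692° = 1.043170 rad
cos θ = 0.503484, sin θ = 0.864005 (intermediates below are computed at full precision and shown rounded to 5 d.p.)
v1: (-4,-1) → rotate → (-1.14993,-3.95950) → ×s → (-1.46572,-5.04684) → (-1.47,-5.05)
v2: (3,1) → rotate → (0.64645,3.09550) → ×s → (0.82397,3.94557) → (0.82,3.95)
v3: (-0.5,4.5) → rotate → (-4.13976,1.83368) → ×s → (-5.27660,2.33723) → (-5.28,2.34)

Cross-section at z=7: (-1.47,-5.05) (0.82,3.95) (-5.28,2.34)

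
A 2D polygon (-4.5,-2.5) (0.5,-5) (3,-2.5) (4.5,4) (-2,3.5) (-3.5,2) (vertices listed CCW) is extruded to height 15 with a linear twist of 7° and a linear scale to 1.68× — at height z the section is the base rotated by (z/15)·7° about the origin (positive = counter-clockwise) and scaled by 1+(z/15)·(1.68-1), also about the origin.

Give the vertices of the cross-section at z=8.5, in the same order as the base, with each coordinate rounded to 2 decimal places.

t = z/height = 8.5/15 = 0.566667
s = 1 + (scale-1)·z/height = 1 + (1.68-1)·8.5/15 = 1.385333
θ = twist·z/height = 7°·8.5/15 = 3.9667° = 0.069231 rad
cos θ = 0.997604, sin θ = 0.069176 (intermediates below are computed at full precision and shown rounded to 5 d.p.)
v1: (-4.5,-2.5) → rotate → (-4.31628,-2.80530) → ×s → (-5.97949,-3.88628) → (-5.98,-3.89)
v2: (0.5,-5) → rotate → (0.84468,-4.95343) → ×s → (1.17017,-6.86216) → (1.17,-6.86)
v3: (3,-2.5) → rotate → (3.16575,-2.28648) → ×s → (4.38562,-3.16754) → (4.39,-3.17)
v4: (4.5,4) → rotate → (4.21252,4.30171) → ×s → (5.83574,5.95930) → (5.84,5.96)
v5: (-2,3.5) → rotate → (-2.23733,3.35326) → ×s → (-3.09944,4.64539) → (-3.10,4.65)
v6: (-3.5,2) → rotate → (-3.62997,1.75309) → ×s → (-5.02872,2.42862) → (-5.03,2.43)

Cross-section at z=8.5: (-5.98,-3.89) (1.17,-6.86) (4.39,-3.17) (5.84,5.96) (-3.10,4.65) (-5.03,2.43)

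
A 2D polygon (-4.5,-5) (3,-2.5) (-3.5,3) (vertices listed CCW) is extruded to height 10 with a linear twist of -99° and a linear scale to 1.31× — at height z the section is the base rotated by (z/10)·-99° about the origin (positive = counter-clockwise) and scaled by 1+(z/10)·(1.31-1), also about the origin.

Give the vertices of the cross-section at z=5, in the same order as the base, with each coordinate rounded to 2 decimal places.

Cross-section at z=5: (-7.77,0.20) (0.05,-4.51) (0.01,5.32)

t = z/height = 5/10 = 0.5
s = 1 + (scale-1)·z/height = 1 + (1.31-1)·5/10 = 1.155000
θ = twist·z/height = -99°·5/10 = -49.5000° = -0.863938 rad
cos θ = 0.649448, sin θ = -0.760406 (intermediates below are computed at full precision and shown rounded to 5 d.p.)
v1: (-4.5,-5) → rotate → (-6.72455,0.17459) → ×s → (-7.76685,0.20165) → (-7.77,0.20)
v2: (3,-2.5) → rotate → (0.04733,-3.90484) → ×s → (0.05467,-4.51009) → (0.05,-4.51)
v3: (-3.5,3) → rotate → (0.00815,4.60977) → ×s → (0.00941,5.32428) → (0.01,5.32)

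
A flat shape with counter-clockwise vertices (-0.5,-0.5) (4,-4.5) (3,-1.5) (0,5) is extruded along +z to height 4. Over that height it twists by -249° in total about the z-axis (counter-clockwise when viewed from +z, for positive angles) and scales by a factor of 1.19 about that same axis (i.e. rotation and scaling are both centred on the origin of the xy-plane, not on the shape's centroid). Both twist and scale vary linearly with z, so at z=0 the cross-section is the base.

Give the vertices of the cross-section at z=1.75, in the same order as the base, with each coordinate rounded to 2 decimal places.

t = z/height = 1.75/4 = 0.4375
s = 1 + (scale-1)·z/height = 1 + (1.19-1)·1.75/4 = 1.083125
θ = twist·z/height = -249°·1.75/4 = -108.9375° = -1.901318 rad
cos θ = -0.324537, sin θ = -0.945873 (intermediates below are computed at full precision and shown rounded to 5 d.p.)
v1: (-0.5,-0.5) → rotate → (-0.31067,0.63520) → ×s → (-0.33649,0.68801) → (-0.34,0.69)
v2: (4,-4.5) → rotate → (-5.55458,-2.32308) → ×s → (-6.01630,-2.51618) → (-6.02,-2.52)
v3: (3,-1.5) → rotate → (-2.39242,-2.35081) → ×s → (-2.59129,-2.54623) → (-2.59,-2.55)
v4: (0,5) → rotate → (4.72937,-1.62268) → ×s → (5.12249,-1.75757) → (5.12,-1.76)

Cross-section at z=1.75: (-0.34,0.69) (-6.02,-2.52) (-2.59,-2.55) (5.12,-1.76)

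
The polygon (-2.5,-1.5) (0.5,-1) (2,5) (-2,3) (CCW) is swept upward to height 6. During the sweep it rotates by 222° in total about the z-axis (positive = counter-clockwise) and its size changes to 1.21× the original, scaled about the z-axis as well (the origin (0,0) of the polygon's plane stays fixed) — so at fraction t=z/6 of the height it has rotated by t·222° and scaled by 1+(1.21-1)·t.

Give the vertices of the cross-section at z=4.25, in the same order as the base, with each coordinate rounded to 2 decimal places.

t = z/height = 4.25/6 = 0.708333
s = 1 + (scale-1)·z/height = 1 + (1.21-1)·4.25/6 = 1.148750
θ = twist·z/height = 222°·4.25/6 = 157.2500° = 2.744530 rad
cos θ = -0.922201, sin θ = 0.386711 (intermediates below are computed at full precision and shown rounded to 5 d.p.)
v1: (-2.5,-1.5) → rotate → (2.88557,0.41652) → ×s → (3.31480,0.47848) → (3.31,0.48)
v2: (0.5,-1) → rotate → (-0.07439,1.11556) → ×s → (-0.08545,1.28150) → (-0.09,1.28)
v3: (2,5) → rotate → (-3.77796,-3.83758) → ×s → (-4.33993,-4.40842) → (-4.34,-4.41)
v4: (-2,3) → rotate → (0.68427,-3.54002) → ×s → (0.78605,-4.06660) → (0.79,-4.07)

Cross-section at z=4.25: (3.31,0.48) (-0.09,1.28) (-4.34,-4.41) (0.79,-4.07)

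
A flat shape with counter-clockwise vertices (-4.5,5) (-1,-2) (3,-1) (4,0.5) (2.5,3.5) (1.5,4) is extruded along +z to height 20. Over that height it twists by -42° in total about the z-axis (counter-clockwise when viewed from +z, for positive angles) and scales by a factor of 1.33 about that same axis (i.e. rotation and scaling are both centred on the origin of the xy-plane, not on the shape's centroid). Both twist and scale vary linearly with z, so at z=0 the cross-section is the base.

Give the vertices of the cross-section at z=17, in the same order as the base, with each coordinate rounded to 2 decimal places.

t = z/height = 17/20 = 0.85
s = 1 + (scale-1)·z/height = 1 + (1.33-1)·17/20 = 1.280500
θ = twist·z/height = -42°·17/20 = -35.7000° = -0.623083 rad
cos θ = 0.812084, sin θ = -0.583541 (intermediates below are computed at full precision and shown rounded to 5 d.p.)
v1: (-4.5,5) → rotate → (-0.73667,6.68635) → ×s → (-0.94331,8.56188) → (-0.94,8.56)
v2: (-1,-2) → rotate → (-1.97917,-1.04063) → ×s → (-2.53432,-1.33252) → (-2.53,-1.33)
v3: (3,-1) → rotate → (1.85271,-2.56271) → ×s → (2.37239,-3.28155) → (2.37,-3.28)
v4: (4,0.5) → rotate → (3.54010,-1.92812) → ×s → (4.53310,-2.46896) → (4.53,-2.47)
v5: (2.5,3.5) → rotate → (4.07260,1.38344) → ×s → (5.21497,1.77149) → (5.21,1.77)
v6: (1.5,4) → rotate → (3.55229,2.37302) → ×s → (4.54871,3.03866) → (4.55,3.04)

Cross-section at z=17: (-0.94,8.56) (-2.53,-1.33) (2.37,-3.28) (4.53,-2.47) (5.21,1.77) (4.55,3.04)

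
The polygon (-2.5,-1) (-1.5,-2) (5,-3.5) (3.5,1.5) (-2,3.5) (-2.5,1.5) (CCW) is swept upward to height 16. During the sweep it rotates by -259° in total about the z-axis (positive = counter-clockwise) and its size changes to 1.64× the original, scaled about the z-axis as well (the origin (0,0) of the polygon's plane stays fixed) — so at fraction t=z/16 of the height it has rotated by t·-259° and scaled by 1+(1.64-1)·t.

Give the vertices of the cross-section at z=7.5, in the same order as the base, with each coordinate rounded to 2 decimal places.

Cross-section at z=7.5: (0.58,3.45) (-1.20,3.02) (-7.27,-3.18) (-0.71,-4.90) (5.24,-0.15) (3.36,1.76)

t = z/height = 7.5/16 = 0.46875
s = 1 + (scale-1)·z/height = 1 + (1.64-1)·7.5/16 = 1.300000
θ = twist·z/height = -259°·7.5/16 = -121.4063° = -2.118939 rad
cos θ = -0.521103, sin θ = -0.853494 (intermediates below are computed at full precision and shown rounded to 5 d.p.)
v1: (-2.5,-1) → rotate → (0.44926,2.65484) → ×s → (0.58404,3.45129) → (0.58,3.45)
v2: (-1.5,-2) → rotate → (-0.92533,2.32245) → ×s → (-1.20293,3.01918) → (-1.20,3.02)
v3: (5,-3.5) → rotate → (-5.59274,-2.44361) → ×s → (-7.27057,-3.17669) → (-7.27,-3.18)
v4: (3.5,1.5) → rotate → (-0.54362,-3.76888) → ×s → (-0.70670,-4.89955) → (-0.71,-4.90)
v5: (-2,3.5) → rotate → (4.02943,-0.11687) → ×s → (5.23826,-0.15193) → (5.24,-0.15)
v6: (-2.5,1.5) → rotate → (2.58300,1.35208) → ×s → (3.35790,1.75771) → (3.36,1.76)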